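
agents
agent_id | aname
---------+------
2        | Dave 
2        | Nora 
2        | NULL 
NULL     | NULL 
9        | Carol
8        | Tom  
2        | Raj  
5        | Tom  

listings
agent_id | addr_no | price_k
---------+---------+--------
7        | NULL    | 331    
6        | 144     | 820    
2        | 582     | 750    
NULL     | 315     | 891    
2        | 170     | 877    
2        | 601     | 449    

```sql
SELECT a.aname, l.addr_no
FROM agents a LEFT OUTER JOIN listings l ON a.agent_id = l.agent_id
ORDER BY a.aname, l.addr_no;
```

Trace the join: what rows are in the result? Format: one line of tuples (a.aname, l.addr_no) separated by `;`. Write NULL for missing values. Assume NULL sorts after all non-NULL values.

(Carol, NULL); (Dave, 170); (Dave, 582); (Dave, 601); (Nora, 170); (Nora, 582); (Nora, 601); (Raj, 170); (Raj, 582); (Raj, 601); (Tom, NULL); (Tom, NULL); (NULL, 170); (NULL, 582); (NULL, 601); (NULL, NULL)

LEFT JOIN keeps every row from `agents`; unmatched rows get NULL for `listings`'s columns.
Matching on a.agent_id = l.agent_id. A NULL in a compared column never satisfies the condition.
Matched pairs: 12; unmatched a rows kept: 4.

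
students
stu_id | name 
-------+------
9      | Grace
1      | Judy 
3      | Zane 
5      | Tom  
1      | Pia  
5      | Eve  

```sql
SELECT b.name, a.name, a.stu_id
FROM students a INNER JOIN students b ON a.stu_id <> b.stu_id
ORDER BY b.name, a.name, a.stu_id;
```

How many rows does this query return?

INNER JOIN keeps only pairs where the ON condition holds.
Matching on a.stu_id <> b.stu_id.
Matched pairs: 26.
Total: 26 rows.

26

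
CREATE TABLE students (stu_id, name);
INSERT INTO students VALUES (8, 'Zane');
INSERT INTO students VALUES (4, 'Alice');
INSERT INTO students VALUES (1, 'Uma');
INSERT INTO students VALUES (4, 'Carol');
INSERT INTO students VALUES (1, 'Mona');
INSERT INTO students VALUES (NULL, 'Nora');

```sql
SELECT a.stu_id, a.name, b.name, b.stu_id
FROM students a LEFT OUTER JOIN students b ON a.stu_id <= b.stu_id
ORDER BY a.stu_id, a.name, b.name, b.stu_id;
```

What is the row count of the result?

18

LEFT JOIN keeps every row from `students a`; unmatched rows get NULL for `students b`'s columns.
Matching on a.stu_id <= b.stu_id. A NULL in a compared column never satisfies the condition.
Matched pairs: 17; unmatched a rows kept: 1.
Total: 17 matched + 1 padded = 18 rows.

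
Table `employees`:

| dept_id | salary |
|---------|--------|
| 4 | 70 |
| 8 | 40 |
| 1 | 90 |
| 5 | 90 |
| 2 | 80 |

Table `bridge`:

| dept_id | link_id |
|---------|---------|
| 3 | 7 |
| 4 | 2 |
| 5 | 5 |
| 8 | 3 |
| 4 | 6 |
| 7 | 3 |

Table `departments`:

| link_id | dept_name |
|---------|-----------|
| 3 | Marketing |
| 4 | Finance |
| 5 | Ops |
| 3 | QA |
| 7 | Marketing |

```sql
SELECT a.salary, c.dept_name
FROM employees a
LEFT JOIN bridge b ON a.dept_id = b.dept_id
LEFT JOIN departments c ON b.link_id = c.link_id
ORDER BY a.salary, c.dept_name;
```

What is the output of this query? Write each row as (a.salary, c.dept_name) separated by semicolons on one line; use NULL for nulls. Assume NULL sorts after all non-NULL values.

(40, Marketing); (40, QA); (70, NULL); (70, NULL); (80, NULL); (90, Ops); (90, NULL)

Evaluate left to right. First `employees a LEFT JOIN bridge b` on dept_id: 6 row(s).
Then LEFT JOIN `departments c` on link_id: each of those 6 rows is kept; rows whose b.link_id has no match in c get NULL for c's columns.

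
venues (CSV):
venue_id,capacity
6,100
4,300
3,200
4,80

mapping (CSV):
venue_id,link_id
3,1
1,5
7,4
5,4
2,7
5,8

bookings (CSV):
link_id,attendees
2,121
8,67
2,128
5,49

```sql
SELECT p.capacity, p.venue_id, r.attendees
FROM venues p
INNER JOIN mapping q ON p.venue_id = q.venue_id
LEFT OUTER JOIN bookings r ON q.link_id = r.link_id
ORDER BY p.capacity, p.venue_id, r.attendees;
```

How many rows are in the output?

Joins associate left-to-right: venues INNER JOIN mapping on venue_id gives 1 intermediate row(s).
Then LEFT JOIN `bookings r` on link_id: each of those 1 rows is kept; rows whose q.link_id has no match in r get NULL for r's columns.
Result: 1 row(s).

1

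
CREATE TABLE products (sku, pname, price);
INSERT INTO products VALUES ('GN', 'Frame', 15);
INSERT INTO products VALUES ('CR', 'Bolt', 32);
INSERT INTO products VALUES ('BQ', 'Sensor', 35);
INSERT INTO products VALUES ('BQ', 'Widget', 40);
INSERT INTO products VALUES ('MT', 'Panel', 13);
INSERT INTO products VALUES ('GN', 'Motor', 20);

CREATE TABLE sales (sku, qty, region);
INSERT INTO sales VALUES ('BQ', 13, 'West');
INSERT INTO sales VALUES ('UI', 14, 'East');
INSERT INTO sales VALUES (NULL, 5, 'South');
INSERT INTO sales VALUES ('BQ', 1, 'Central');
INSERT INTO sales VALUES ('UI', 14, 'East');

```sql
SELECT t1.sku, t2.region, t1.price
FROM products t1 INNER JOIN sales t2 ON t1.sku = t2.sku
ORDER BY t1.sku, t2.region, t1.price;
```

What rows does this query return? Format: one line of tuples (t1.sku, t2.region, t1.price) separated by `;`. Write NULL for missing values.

(BQ, Central, 35); (BQ, Central, 40); (BQ, West, 35); (BQ, West, 40)

INNER JOIN keeps only pairs where the ON condition holds.
Matching on t1.sku = t2.sku. A NULL in a compared column never satisfies the condition.
- t1[0] sku=GN → no match; dropped.
- t1[1] sku=CR → no match; dropped.
- t1[2] sku=BQ → 2 match(es) in t2 → 2 row(s).
- t1[3] sku=BQ → 2 match(es) in t2 → 2 row(s).
- t1[4] sku=MT → no match; dropped.
- t1[5] sku=GN → no match; dropped.
After projecting and ordering:
t1.sku | t2.region | t1.price
BQ | Central | 35
BQ | Central | 40
BQ | West | 35
BQ | West | 40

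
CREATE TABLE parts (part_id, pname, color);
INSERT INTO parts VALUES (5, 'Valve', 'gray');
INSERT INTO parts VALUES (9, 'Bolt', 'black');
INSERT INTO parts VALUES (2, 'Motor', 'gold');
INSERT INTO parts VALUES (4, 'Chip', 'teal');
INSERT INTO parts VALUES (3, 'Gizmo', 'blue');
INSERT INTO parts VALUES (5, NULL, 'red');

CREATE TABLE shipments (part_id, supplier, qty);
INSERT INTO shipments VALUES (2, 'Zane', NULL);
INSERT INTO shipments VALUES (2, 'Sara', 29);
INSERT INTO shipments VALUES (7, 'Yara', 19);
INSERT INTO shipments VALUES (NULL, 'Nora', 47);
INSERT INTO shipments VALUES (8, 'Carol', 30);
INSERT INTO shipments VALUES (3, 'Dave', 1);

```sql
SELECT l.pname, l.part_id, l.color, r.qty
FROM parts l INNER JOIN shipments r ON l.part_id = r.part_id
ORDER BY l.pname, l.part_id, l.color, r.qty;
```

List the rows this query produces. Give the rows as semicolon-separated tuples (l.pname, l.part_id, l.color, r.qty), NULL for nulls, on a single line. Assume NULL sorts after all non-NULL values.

(Gizmo, 3, blue, 1); (Motor, 2, gold, 29); (Motor, 2, gold, NULL)

INNER JOIN keeps only pairs where the ON condition holds.
Matching on l.part_id = r.part_id. A NULL in a compared column never satisfies the condition.
Matched pairs: 3.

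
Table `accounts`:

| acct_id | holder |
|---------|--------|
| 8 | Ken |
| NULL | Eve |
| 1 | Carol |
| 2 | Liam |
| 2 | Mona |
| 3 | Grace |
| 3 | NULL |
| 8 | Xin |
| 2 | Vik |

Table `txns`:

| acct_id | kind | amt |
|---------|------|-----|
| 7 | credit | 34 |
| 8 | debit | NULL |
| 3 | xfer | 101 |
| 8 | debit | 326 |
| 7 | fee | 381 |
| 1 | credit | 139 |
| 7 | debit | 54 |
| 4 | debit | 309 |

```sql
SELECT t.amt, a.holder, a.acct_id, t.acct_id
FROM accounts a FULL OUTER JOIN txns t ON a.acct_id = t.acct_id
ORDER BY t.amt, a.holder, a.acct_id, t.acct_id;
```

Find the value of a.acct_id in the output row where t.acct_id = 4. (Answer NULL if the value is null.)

FULL OUTER JOIN keeps every row from both sides; unmatched rows get NULL for the other side's columns.
Matching on a.acct_id = t.acct_id. A NULL in a compared column never satisfies the condition.
Matched pairs: 7; unmatched a rows kept: 4; unmatched t rows kept: 4.

NULL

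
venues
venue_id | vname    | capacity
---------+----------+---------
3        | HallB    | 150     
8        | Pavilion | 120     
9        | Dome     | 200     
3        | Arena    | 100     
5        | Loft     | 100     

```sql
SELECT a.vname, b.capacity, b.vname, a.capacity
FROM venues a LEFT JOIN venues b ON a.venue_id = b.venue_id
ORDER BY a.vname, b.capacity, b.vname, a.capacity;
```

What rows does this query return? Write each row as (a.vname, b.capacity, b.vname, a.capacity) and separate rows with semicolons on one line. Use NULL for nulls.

(Arena, 100, Arena, 100); (Arena, 150, HallB, 100); (Dome, 200, Dome, 200); (HallB, 100, Arena, 150); (HallB, 150, HallB, 150); (Loft, 100, Loft, 100); (Pavilion, 120, Pavilion, 120)

LEFT JOIN keeps every row from `venues a`; unmatched rows get NULL for `venues b`'s columns.
Matching on a.venue_id = b.venue_id.
- a[0] venue_id=3 → 2 match(es) in b → 2 row(s).
- a[1] venue_id=8 → 1 match(es) in b → 1 row(s).
- a[2] venue_id=9 → 1 match(es) in b → 1 row(s).
- a[3] venue_id=3 → 2 match(es) in b → 2 row(s).
- a[4] venue_id=5 → 1 match(es) in b → 1 row(s).
After projecting and ordering:
a.vname | b.capacity | b.vname | a.capacity
Arena | 100 | Arena | 100
Arena | 150 | HallB | 100
Dome | 200 | Dome | 200
HallB | 100 | Arena | 150
HallB | 150 | HallB | 150
Loft | 100 | Loft | 100
Pavilion | 120 | Pavilion | 120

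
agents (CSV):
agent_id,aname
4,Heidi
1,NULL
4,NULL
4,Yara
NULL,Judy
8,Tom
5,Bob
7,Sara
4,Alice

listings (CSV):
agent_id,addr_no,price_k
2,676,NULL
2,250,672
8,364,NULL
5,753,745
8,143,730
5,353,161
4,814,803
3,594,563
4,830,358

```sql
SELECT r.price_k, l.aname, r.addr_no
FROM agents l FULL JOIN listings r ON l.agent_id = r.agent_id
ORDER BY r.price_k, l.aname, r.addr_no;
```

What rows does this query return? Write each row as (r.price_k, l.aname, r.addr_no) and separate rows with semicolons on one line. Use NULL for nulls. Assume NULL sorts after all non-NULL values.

FULL OUTER JOIN keeps every row from both sides; unmatched rows get NULL for the other side's columns.
Matching on l.agent_id = r.agent_id. A NULL in a compared column never satisfies the condition.
Matched pairs: 12; unmatched l rows kept: 3; unmatched r rows kept: 3.

(161, Bob, 353); (358, Alice, 830); (358, Heidi, 830); (358, Yara, 830); (358, NULL, 830); (563, NULL, 594); (672, NULL, 250); (730, Tom, 143); (745, Bob, 753); (803, Alice, 814); (803, Heidi, 814); (803, Yara, 814); (803, NULL, 814); (NULL, Judy, NULL); (NULL, Sara, NULL); (NULL, Tom, 364); (NULL, NULL, 676); (NULL, NULL, NULL)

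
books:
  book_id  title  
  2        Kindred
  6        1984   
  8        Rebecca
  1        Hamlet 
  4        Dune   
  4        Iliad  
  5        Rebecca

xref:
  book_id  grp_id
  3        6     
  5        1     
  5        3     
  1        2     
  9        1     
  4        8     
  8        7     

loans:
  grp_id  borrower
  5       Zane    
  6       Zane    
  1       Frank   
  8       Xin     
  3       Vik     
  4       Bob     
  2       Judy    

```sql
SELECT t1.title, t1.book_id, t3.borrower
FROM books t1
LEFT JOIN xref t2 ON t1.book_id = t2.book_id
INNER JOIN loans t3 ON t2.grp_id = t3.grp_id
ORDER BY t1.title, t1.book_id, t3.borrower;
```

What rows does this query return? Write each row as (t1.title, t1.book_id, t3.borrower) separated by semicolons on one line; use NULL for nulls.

(Dune, 4, Xin); (Hamlet, 1, Judy); (Iliad, 4, Xin); (Rebecca, 5, Frank); (Rebecca, 5, Vik)

Joins associate left-to-right: books LEFT JOIN xref on book_id gives 8 intermediate row(s).
Then INNER JOIN `loans t3` on grp_id: keep only rows whose t2.grp_id appears in t3.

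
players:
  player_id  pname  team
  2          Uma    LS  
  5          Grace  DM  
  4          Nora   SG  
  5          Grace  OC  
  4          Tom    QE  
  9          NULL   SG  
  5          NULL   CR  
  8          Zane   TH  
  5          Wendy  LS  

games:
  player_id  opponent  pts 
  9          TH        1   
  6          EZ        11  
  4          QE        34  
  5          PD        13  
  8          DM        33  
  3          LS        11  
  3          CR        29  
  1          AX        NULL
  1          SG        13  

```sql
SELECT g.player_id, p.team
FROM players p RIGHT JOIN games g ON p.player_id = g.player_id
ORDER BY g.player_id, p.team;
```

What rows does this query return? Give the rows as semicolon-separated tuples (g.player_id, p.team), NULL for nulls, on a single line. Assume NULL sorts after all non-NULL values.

(1, NULL); (1, NULL); (3, NULL); (3, NULL); (4, QE); (4, SG); (5, CR); (5, DM); (5, LS); (5, OC); (6, NULL); (8, TH); (9, SG)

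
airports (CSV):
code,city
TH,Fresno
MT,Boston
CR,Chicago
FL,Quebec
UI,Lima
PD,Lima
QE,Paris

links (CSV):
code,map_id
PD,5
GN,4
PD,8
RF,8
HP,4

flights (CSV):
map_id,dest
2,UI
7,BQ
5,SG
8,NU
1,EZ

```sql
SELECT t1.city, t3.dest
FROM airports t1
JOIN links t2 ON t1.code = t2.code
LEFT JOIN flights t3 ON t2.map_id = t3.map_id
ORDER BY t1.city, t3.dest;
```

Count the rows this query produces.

Joins associate left-to-right: airports INNER JOIN links on code gives 2 intermediate row(s).
Then LEFT JOIN `flights t3` on map_id: each of those 2 rows is kept; rows whose t2.map_id has no match in t3 get NULL for t3's columns.
Result: 2 row(s).

2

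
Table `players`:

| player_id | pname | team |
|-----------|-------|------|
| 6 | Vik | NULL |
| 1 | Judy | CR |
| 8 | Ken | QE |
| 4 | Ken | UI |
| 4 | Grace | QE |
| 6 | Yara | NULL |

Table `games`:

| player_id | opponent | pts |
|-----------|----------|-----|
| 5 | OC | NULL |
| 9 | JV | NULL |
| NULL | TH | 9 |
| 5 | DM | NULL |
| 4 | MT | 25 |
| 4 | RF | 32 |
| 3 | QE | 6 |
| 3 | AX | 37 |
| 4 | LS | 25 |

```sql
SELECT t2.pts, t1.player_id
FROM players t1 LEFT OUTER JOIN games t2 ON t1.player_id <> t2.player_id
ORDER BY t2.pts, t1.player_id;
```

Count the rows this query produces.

42

LEFT JOIN keeps every row from `players`; unmatched rows get NULL for `games`'s columns.
Matching on t1.player_id <> t2.player_id. A NULL in a compared column never satisfies the condition.
- t1[0] player_id=6 → 8 match(es) in t2 → 8 row(s).
- t1[1] player_id=1 → 8 match(es) in t2 → 8 row(s).
- t1[2] player_id=8 → 8 match(es) in t2 → 8 row(s).
- t1[3] player_id=4 → 5 match(es) in t2 → 5 row(s).
- t1[4] player_id=4 → 5 match(es) in t2 → 5 row(s).
- t1[5] player_id=6 → 8 match(es) in t2 → 8 row(s).
Total: 42 rows.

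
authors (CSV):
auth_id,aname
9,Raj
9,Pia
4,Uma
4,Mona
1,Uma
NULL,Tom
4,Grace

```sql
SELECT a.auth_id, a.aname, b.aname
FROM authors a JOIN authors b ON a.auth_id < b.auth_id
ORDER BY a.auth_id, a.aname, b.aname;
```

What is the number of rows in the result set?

11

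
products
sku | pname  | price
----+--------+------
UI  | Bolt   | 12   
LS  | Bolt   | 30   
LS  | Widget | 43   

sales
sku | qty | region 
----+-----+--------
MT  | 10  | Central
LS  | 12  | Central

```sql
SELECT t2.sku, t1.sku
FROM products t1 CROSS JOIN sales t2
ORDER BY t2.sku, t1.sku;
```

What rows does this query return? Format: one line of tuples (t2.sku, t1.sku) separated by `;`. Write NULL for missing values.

(LS, LS); (LS, LS); (LS, UI); (MT, LS); (MT, LS); (MT, UI)

CROSS JOIN pairs every row of `products` with every row of `sales`: 3 × 2 = 6 rows.
After projecting and ordering:
t2.sku | t1.sku
LS | LS
LS | LS
LS | UI
MT | LS
MT | LS
MT | UI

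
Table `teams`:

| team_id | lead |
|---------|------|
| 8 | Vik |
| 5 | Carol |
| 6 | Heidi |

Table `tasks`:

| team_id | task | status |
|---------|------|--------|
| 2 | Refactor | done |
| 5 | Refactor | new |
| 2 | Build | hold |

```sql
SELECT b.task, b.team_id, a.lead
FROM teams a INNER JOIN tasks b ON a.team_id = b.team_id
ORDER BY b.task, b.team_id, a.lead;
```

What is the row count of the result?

INNER JOIN keeps only pairs where the ON condition holds.
Matching on a.team_id = b.team_id.
- a (team_id=8) has no partner → excluded.
- a (team_id=5) pairs with 1 row(s) of b.
- a (team_id=6) has no partner → excluded.
Total: 1 rows.

1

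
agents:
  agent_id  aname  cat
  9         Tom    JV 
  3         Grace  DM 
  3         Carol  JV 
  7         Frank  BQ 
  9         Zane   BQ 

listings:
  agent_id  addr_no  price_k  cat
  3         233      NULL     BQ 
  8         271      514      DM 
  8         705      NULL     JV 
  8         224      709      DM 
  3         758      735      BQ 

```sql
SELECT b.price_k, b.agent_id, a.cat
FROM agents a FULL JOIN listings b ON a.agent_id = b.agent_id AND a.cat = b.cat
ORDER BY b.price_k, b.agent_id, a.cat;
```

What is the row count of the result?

10

FULL OUTER JOIN keeps every row from both sides; unmatched rows get NULL for the other side's columns.
Matching on a.agent_id = b.agent_id AND a.cat = b.cat.
Matched pairs: 0; unmatched a rows kept: 5; unmatched b rows kept: 5.
Total: 0 matched + 10 padded = 10 rows.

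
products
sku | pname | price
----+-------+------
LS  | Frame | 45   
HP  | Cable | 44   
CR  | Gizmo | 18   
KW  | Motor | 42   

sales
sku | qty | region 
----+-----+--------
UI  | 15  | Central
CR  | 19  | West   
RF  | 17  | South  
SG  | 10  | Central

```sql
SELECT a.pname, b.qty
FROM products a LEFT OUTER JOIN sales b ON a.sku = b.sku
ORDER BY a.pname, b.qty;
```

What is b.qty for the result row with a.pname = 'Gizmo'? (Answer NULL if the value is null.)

19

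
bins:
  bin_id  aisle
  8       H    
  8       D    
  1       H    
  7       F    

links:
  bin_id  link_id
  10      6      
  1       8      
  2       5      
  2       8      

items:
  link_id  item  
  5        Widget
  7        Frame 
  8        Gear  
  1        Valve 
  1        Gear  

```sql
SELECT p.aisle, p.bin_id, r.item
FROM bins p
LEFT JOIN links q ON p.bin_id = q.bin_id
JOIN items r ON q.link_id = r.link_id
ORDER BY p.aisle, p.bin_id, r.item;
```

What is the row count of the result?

Evaluate left to right. First `bins p LEFT JOIN links q` on bin_id: 4 row(s).
Then INNER JOIN `items r` on link_id: keep only rows whose q.link_id appears in r.
Result: 1 row(s).

1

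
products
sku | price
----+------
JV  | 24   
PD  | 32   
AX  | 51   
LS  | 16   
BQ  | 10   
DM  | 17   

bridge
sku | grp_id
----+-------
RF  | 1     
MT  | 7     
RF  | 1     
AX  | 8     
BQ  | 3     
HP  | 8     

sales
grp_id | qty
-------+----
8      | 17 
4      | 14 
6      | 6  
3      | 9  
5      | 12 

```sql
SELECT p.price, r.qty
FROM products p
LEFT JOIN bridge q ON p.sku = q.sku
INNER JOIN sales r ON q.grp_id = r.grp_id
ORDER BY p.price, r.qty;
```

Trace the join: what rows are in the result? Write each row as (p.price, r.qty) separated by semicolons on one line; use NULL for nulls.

Step 1 — p LEFT JOIN q on sku → 6 row(s).
Then INNER JOIN `sales r` on grp_id: keep only rows whose q.grp_id appears in r.

(10, 9); (51, 17)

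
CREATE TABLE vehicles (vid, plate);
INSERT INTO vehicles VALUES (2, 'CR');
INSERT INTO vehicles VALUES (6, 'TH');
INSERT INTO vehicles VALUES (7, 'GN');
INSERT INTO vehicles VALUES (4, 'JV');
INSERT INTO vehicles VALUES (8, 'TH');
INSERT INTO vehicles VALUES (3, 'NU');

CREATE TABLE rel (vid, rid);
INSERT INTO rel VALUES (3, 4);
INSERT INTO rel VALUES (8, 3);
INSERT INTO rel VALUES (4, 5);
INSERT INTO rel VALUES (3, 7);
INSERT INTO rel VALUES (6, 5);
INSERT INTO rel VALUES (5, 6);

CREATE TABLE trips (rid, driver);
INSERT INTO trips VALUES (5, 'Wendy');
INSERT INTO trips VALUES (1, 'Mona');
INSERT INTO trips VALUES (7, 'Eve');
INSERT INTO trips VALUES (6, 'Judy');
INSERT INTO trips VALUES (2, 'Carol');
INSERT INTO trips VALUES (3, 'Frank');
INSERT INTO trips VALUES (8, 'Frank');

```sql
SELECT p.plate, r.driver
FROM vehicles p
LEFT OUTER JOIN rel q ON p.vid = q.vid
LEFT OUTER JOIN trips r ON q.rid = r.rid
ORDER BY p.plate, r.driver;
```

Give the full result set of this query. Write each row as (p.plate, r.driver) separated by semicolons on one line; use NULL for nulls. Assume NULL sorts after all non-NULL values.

Step 1 — p LEFT JOIN q on vid → 7 row(s).
Then LEFT JOIN `trips r` on rid: each of those 7 rows is kept; rows whose q.rid has no match in r get NULL for r's columns.

(CR, NULL); (GN, NULL); (JV, Wendy); (NU, Eve); (NU, NULL); (TH, Frank); (TH, Wendy)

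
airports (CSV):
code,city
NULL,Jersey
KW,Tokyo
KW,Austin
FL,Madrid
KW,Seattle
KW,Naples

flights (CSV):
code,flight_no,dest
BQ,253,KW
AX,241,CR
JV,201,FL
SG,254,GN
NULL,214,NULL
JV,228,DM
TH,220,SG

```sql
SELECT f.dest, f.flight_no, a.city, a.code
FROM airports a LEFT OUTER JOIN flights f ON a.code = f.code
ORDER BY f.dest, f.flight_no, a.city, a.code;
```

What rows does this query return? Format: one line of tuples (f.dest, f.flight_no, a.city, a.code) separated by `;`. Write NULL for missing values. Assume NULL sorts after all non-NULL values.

LEFT JOIN keeps every row from `airports`; unmatched rows get NULL for `flights`'s columns.
Matching on a.code = f.code. A NULL in a compared column never satisfies the condition.
Matched pairs: 0; unmatched a rows kept: 6.

(NULL, NULL, Austin, KW); (NULL, NULL, Jersey, NULL); (NULL, NULL, Madrid, FL); (NULL, NULL, Naples, KW); (NULL, NULL, Seattle, KW); (NULL, NULL, Tokyo, KW)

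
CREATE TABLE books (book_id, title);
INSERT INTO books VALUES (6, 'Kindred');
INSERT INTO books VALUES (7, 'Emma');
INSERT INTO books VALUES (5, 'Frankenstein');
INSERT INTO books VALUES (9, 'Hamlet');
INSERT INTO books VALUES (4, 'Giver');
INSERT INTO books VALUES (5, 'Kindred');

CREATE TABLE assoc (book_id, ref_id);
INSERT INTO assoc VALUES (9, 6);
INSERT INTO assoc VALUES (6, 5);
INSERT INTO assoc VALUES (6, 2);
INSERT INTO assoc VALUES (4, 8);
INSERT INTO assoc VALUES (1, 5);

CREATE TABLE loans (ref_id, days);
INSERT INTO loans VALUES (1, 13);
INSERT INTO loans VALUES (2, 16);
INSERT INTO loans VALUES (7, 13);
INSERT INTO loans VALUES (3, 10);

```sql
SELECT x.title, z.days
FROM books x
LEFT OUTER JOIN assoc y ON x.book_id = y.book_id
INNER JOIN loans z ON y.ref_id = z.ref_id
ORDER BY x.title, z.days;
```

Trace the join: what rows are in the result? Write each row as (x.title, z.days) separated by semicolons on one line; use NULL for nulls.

(Kindred, 16)

Step 1 — x LEFT JOIN y on book_id → 7 row(s).
Then INNER JOIN `loans z` on ref_id: keep only rows whose y.ref_id appears in z.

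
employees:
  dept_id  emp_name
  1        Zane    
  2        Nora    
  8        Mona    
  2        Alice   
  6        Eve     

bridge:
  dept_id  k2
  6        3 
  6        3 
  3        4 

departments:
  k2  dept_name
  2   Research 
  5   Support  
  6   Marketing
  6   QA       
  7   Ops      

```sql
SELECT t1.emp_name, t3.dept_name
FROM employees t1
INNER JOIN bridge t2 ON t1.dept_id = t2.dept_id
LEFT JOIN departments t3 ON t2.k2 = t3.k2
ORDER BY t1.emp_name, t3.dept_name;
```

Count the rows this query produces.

Evaluate left to right. First `employees t1 INNER JOIN bridge t2` on dept_id: 2 row(s).
Then LEFT JOIN `departments t3` on k2: each of those 2 rows is kept; rows whose t2.k2 has no match in t3 get NULL for t3's columns.
Result: 2 row(s).

2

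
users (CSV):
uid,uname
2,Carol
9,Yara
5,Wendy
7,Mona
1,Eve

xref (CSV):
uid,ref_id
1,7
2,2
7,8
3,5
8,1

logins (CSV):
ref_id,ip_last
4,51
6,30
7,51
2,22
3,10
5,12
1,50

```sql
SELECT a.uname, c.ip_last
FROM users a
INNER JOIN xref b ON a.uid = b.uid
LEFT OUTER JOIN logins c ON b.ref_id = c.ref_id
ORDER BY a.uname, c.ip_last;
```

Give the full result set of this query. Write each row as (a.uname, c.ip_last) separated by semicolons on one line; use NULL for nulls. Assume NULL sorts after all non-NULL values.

Joins associate left-to-right: users INNER JOIN xref on uid gives 3 intermediate row(s).
Then LEFT JOIN `logins c` on ref_id: each of those 3 rows is kept; rows whose b.ref_id has no match in c get NULL for c's columns.

(Carol, 22); (Eve, 51); (Mona, NULL)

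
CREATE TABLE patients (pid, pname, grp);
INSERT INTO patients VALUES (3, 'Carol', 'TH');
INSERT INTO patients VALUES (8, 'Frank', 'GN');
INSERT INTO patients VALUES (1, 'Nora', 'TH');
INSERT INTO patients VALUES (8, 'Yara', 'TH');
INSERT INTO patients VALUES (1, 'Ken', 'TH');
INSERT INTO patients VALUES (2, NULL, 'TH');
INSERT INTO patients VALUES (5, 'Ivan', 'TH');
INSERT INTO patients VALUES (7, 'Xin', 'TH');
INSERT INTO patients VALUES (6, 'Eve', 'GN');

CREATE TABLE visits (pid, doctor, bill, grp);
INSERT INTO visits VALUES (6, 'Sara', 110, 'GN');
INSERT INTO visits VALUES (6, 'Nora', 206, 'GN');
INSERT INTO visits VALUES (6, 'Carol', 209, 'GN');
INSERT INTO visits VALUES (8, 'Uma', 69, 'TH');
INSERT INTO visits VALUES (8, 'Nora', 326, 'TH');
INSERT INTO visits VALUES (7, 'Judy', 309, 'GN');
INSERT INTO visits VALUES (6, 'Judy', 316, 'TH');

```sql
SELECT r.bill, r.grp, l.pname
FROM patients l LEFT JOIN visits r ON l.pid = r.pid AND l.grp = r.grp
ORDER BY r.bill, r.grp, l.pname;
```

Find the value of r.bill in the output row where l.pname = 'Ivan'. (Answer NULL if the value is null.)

LEFT JOIN keeps every row from `patients`; unmatched rows get NULL for `visits`'s columns.
Matching on l.pid = r.pid AND l.grp = r.grp.
- l row (pid=3, grp=TH): no match → kept, r columns NULL.
- l row (pid=8, grp=GN): no match → kept, r columns NULL.
- l row (pid=1, grp=TH): no match → kept, r columns NULL.
- l row (pid=8, grp=TH): matches 2 r row(s) → 2 output row(s).
- l row (pid=1, grp=TH): no match → kept, r columns NULL.
- l row (pid=2, grp=TH): no match → kept, r columns NULL.
- l row (pid=5, grp=TH): no match → kept, r columns NULL.
- l row (pid=7, grp=TH): no match → kept, r columns NULL.
- l row (pid=6, grp=GN): matches 3 r row(s) → 3 output row(s).

NULL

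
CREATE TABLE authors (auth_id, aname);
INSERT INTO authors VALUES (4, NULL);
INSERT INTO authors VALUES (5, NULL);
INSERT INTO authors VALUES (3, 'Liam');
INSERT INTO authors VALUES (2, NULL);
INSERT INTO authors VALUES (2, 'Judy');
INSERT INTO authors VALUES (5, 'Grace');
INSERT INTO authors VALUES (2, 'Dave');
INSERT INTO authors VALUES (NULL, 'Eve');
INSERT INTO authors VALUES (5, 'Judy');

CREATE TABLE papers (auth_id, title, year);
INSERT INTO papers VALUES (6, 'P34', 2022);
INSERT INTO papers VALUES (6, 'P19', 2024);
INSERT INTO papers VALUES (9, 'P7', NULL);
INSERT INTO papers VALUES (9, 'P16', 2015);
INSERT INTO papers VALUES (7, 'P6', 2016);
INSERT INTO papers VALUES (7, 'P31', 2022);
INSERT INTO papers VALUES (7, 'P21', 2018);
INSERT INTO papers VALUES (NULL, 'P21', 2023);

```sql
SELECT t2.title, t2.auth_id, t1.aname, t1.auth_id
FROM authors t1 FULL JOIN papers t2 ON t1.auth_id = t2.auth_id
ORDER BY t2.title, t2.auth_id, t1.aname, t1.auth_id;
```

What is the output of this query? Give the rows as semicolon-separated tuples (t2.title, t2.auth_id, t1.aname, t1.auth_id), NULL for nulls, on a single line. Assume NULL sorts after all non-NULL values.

FULL OUTER JOIN keeps every row from both sides; unmatched rows get NULL for the other side's columns.
Matching on t1.auth_id = t2.auth_id. A NULL in a compared column never satisfies the condition.
- t1[0] auth_id=4 → no match; kept with NULLs on the t2 side.
- t1[1] auth_id=5 → no match; kept with NULLs on the t2 side.
- t1[2] auth_id=3 → no match; kept with NULLs on the t2 side.
- t1[3] auth_id=2 → no match; kept with NULLs on the t2 side.
- t1[4] auth_id=2 → no match; kept with NULLs on the t2 side.
- t1[5] auth_id=5 → no match; kept with NULLs on the t2 side.
- t1[6] auth_id=2 → no match; kept with NULLs on the t2 side.
- t1[7] auth_id=NULL → no match; kept with NULLs on the t2 side.
- t1[8] auth_id=5 → no match; kept with NULLs on the t2 side.
- 8 row(s) from t2 found no t1 partner → padded with NULL.

(P16, 9, NULL, NULL); (P19, 6, NULL, NULL); (P21, 7, NULL, NULL); (P21, NULL, NULL, NULL); (P31, 7, NULL, NULL); (P34, 6, NULL, NULL); (P6, 7, NULL, NULL); (P7, 9, NULL, NULL); (NULL, NULL, Dave, 2); (NULL, NULL, Eve, NULL); (NULL, NULL, Grace, 5); (NULL, NULL, Judy, 2); (NULL, NULL, Judy, 5); (NULL, NULL, Liam, 3); (NULL, NULL, NULL, 2); (NULL, NULL, NULL, 4); (NULL, NULL, NULL, 5)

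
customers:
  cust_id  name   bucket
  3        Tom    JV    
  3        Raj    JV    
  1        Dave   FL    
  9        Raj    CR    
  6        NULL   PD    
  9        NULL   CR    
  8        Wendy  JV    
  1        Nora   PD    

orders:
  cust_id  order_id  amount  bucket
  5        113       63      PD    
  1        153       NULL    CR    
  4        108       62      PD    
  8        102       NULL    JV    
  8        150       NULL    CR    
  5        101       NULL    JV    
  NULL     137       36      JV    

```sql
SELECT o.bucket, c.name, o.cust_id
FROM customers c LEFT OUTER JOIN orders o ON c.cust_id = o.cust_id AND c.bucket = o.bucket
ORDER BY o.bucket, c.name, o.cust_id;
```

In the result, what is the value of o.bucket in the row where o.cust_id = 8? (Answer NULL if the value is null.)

JV

LEFT JOIN keeps every row from `customers`; unmatched rows get NULL for `orders`'s columns.
Matching on c.cust_id = o.cust_id AND c.bucket = o.bucket. A NULL in a compared column never satisfies the condition.
- c row (cust_id=3, bucket=JV): no match → kept, o columns NULL.
- c row (cust_id=3, bucket=JV): no match → kept, o columns NULL.
- c row (cust_id=1, bucket=FL): no match → kept, o columns NULL.
- c row (cust_id=9, bucket=CR): no match → kept, o columns NULL.
- c row (cust_id=6, bucket=PD): no match → kept, o columns NULL.
- c row (cust_id=9, bucket=CR): no match → kept, o columns NULL.
- c row (cust_id=8, bucket=JV): matches 1 o row(s) → 1 output row(s).
- c row (cust_id=1, bucket=PD): no match → kept, o columns NULL.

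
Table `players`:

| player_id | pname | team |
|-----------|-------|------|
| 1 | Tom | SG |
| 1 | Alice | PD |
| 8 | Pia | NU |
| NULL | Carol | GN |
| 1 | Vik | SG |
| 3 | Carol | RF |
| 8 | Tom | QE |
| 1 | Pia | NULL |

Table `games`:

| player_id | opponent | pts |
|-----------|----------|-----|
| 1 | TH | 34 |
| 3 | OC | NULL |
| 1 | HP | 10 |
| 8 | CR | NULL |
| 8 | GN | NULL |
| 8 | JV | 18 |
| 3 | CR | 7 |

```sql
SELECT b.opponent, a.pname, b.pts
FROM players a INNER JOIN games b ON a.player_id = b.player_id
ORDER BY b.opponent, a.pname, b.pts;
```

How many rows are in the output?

INNER JOIN keeps only pairs where the ON condition holds.
Matching on a.player_id = b.player_id. A NULL in a compared column never satisfies the condition.
- a (player_id=1) pairs with 2 row(s) of b.
- a (player_id=1) pairs with 2 row(s) of b.
- a (player_id=8) pairs with 3 row(s) of b.
- a (player_id=NULL) has no partner → excluded.
- a (player_id=1) pairs with 2 row(s) of b.
- a (player_id=3) pairs with 2 row(s) of b.
- a (player_id=8) pairs with 3 row(s) of b.
- a (player_id=1) pairs with 2 row(s) of b.
Total: 16 rows.

16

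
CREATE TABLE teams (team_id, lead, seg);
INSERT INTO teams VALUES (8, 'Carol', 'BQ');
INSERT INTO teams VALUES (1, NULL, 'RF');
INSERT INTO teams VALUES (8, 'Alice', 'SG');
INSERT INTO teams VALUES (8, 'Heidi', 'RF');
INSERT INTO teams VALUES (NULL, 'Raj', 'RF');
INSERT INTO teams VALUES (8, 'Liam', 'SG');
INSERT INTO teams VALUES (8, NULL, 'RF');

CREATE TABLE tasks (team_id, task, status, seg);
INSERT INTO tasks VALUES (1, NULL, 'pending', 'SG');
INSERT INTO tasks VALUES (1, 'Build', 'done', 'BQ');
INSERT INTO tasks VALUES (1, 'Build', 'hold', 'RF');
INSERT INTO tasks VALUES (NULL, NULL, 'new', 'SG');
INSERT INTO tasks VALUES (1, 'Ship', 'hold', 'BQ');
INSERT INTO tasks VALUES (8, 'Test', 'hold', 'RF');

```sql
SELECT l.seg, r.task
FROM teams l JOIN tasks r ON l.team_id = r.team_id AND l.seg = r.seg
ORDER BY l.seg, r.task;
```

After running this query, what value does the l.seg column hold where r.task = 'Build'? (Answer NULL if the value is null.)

INNER JOIN keeps only pairs where the ON condition holds.
Matching on l.team_id = r.team_id AND l.seg = r.seg. A NULL in a compared column never satisfies the condition.
- l (team_id=8, seg=BQ) has no partner → excluded.
- l (team_id=1, seg=RF) pairs with 1 row(s) of r.
- l (team_id=8, seg=SG) has no partner → excluded.
- l (team_id=8, seg=RF) pairs with 1 row(s) of r.
- l (team_id=NULL, seg=RF) has no partner → excluded.
- l (team_id=8, seg=SG) has no partner → excluded.
- l (team_id=8, seg=RF) pairs with 1 row(s) of r.

RF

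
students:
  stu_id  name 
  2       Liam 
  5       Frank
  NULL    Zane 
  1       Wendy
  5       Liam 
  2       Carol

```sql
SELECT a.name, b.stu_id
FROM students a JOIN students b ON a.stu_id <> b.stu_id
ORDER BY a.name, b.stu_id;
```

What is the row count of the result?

INNER JOIN keeps only pairs where the ON condition holds.
Matching on a.stu_id <> b.stu_id. A NULL in a compared column never satisfies the condition.
- a row (stu_id=2): matches 3 b row(s) → 3 output row(s).
- a row (stu_id=5): matches 3 b row(s) → 3 output row(s).
- a row (stu_id=NULL): no match → dropped.
- a row (stu_id=1): matches 4 b row(s) → 4 output row(s).
- a row (stu_id=5): matches 3 b row(s) → 3 output row(s).
- a row (stu_id=2): matches 3 b row(s) → 3 output row(s).
Total: 16 rows.

16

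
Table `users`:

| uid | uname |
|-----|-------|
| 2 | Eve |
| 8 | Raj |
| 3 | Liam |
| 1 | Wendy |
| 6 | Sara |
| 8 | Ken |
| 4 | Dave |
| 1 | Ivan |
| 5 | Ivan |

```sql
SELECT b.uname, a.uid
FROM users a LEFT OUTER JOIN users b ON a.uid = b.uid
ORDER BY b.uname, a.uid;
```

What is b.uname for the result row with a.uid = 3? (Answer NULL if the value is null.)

Liam

LEFT JOIN keeps every row from `users a`; unmatched rows get NULL for `users b`'s columns.
Matching on a.uid = b.uid.
Matched pairs: 13; unmatched a rows kept: 0.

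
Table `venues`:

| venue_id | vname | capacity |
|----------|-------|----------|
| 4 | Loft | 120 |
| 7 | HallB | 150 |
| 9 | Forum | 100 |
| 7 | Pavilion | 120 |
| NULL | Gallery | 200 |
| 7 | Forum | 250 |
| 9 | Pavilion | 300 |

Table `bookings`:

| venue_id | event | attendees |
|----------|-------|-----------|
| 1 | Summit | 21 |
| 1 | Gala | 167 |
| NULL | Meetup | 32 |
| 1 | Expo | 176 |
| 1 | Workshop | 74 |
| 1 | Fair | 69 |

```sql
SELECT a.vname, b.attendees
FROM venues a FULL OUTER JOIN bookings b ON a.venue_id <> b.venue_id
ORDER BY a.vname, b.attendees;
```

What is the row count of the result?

32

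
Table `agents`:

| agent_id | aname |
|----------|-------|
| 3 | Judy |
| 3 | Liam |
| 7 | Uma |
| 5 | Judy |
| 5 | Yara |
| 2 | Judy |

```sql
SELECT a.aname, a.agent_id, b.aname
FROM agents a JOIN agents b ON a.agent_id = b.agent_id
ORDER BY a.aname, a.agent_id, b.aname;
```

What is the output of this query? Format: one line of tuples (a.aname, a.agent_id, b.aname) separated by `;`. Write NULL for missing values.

(Judy, 2, Judy); (Judy, 3, Judy); (Judy, 3, Liam); (Judy, 5, Judy); (Judy, 5, Yara); (Liam, 3, Judy); (Liam, 3, Liam); (Uma, 7, Uma); (Yara, 5, Judy); (Yara, 5, Yara)

INNER JOIN keeps only pairs where the ON condition holds.
Matching on a.agent_id = b.agent_id.
- agent_id=3: 2 matching b row(s), so 2 row(s) emitted.
- agent_id=3: 2 matching b row(s), so 2 row(s) emitted.
- agent_id=7: 1 matching b row(s), so 1 row(s) emitted.
- agent_id=5: 2 matching b row(s), so 2 row(s) emitted.
- agent_id=5: 2 matching b row(s), so 2 row(s) emitted.
- agent_id=2: 1 matching b row(s), so 1 row(s) emitted.
After projecting and ordering:
a.aname | a.agent_id | b.aname
Judy | 2 | Judy
Judy | 3 | Judy
Judy | 3 | Liam
Judy | 5 | Judy
Judy | 5 | Yara
Liam | 3 | Judy
Liam | 3 | Liam
Uma | 7 | Uma
Yara | 5 | Judy
Yara | 5 | Yara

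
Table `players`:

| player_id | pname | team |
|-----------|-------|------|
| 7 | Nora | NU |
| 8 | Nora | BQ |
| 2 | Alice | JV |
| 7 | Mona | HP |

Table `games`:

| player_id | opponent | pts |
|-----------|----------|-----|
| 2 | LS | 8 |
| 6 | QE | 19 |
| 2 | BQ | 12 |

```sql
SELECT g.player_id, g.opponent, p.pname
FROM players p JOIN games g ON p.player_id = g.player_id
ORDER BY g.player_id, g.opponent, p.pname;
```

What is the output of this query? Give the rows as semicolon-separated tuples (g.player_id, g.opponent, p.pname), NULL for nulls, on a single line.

INNER JOIN keeps only pairs where the ON condition holds.
Matching on p.player_id = g.player_id.
Matched pairs: 2.

(2, BQ, Alice); (2, LS, Alice)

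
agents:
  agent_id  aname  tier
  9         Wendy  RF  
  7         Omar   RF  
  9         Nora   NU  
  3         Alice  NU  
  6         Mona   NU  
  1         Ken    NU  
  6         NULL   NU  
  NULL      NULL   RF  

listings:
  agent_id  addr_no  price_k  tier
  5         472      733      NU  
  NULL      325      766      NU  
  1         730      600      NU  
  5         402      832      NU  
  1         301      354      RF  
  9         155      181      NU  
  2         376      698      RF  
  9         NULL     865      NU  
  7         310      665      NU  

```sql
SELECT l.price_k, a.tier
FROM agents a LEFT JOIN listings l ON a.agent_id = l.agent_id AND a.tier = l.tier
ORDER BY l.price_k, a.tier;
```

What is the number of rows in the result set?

LEFT JOIN keeps every row from `agents`; unmatched rows get NULL for `listings`'s columns.
Matching on a.agent_id = l.agent_id AND a.tier = l.tier. A NULL in a compared column never satisfies the condition.
- a[0] agent_id=9, tier=RF → no match; kept with NULLs on the l side.
- a[1] agent_id=7, tier=RF → no match; kept with NULLs on the l side.
- a[2] agent_id=9, tier=NU → 2 match(es) in l → 2 row(s).
- a[3] agent_id=3, tier=NU → no match; kept with NULLs on the l side.
- a[4] agent_id=6, tier=NU → no match; kept with NULLs on the l side.
- a[5] agent_id=1, tier=NU → 1 match(es) in l → 1 row(s).
- a[6] agent_id=6, tier=NU → no match; kept with NULLs on the l side.
- a[7] agent_id=NULL, tier=RF → no match; kept with NULLs on the l side.
Total: 3 matched + 6 padded = 9 rows.

9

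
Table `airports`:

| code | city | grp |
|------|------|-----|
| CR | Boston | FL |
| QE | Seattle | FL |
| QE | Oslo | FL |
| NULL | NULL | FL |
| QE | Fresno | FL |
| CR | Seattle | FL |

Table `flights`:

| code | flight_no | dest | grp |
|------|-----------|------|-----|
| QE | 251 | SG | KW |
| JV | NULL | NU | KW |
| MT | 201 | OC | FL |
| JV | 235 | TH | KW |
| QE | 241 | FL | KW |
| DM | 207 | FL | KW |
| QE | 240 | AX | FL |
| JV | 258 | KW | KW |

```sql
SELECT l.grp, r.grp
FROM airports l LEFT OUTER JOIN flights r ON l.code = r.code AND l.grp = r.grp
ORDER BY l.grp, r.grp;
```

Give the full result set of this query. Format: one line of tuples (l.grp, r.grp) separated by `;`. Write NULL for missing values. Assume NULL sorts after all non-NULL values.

(FL, FL); (FL, FL); (FL, FL); (FL, NULL); (FL, NULL); (FL, NULL)

LEFT JOIN keeps every row from `airports`; unmatched rows get NULL for `flights`'s columns.
Matching on l.code = r.code AND l.grp = r.grp. A NULL in a compared column never satisfies the condition.
Matched pairs: 3; unmatched l rows kept: 3.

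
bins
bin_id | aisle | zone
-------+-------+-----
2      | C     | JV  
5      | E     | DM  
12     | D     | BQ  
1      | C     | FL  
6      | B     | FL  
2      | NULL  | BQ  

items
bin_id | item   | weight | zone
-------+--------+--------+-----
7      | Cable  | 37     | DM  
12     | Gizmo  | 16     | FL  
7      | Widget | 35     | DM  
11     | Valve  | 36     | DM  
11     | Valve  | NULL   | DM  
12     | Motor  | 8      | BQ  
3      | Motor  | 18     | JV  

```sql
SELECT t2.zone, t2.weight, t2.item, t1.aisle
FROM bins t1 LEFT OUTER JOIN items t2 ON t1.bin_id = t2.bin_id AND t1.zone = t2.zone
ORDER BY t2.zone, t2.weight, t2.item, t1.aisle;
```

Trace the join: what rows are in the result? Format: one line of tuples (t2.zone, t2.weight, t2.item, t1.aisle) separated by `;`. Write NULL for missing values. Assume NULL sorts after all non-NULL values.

LEFT JOIN keeps every row from `bins`; unmatched rows get NULL for `items`'s columns.
Matching on t1.bin_id = t2.bin_id AND t1.zone = t2.zone.
Matched pairs: 1; unmatched t1 rows kept: 5.

(BQ, 8, Motor, D); (NULL, NULL, NULL, B); (NULL, NULL, NULL, C); (NULL, NULL, NULL, C); (NULL, NULL, NULL, E); (NULL, NULL, NULL, NULL)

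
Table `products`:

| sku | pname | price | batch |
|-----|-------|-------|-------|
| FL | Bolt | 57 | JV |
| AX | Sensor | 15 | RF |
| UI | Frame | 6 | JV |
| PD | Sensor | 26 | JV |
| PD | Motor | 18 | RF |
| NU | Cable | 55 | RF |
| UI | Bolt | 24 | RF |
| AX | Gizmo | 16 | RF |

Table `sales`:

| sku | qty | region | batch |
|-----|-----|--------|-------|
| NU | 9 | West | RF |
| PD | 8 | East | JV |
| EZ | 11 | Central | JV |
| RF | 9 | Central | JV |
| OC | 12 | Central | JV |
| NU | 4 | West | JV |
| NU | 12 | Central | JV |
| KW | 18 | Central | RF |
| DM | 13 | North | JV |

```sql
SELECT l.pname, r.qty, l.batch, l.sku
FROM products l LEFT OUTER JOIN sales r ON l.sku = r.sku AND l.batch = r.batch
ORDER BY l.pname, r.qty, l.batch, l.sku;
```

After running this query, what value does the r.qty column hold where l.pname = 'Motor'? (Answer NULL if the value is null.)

NULL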